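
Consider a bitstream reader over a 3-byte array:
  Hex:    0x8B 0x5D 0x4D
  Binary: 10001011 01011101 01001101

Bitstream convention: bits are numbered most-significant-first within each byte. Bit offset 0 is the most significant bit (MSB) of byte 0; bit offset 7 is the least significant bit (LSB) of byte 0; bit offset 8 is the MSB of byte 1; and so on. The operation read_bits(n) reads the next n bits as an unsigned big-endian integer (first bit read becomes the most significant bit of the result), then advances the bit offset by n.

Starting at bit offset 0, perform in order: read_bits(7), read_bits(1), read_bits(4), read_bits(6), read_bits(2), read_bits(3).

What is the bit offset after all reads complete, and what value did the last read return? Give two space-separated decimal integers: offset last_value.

Read 1: bits[0:7] width=7 -> value=69 (bin 1000101); offset now 7 = byte 0 bit 7; 17 bits remain
Read 2: bits[7:8] width=1 -> value=1 (bin 1); offset now 8 = byte 1 bit 0; 16 bits remain
Read 3: bits[8:12] width=4 -> value=5 (bin 0101); offset now 12 = byte 1 bit 4; 12 bits remain
Read 4: bits[12:18] width=6 -> value=53 (bin 110101); offset now 18 = byte 2 bit 2; 6 bits remain
Read 5: bits[18:20] width=2 -> value=0 (bin 00); offset now 20 = byte 2 bit 4; 4 bits remain
Read 6: bits[20:23] width=3 -> value=6 (bin 110); offset now 23 = byte 2 bit 7; 1 bits remain

Answer: 23 6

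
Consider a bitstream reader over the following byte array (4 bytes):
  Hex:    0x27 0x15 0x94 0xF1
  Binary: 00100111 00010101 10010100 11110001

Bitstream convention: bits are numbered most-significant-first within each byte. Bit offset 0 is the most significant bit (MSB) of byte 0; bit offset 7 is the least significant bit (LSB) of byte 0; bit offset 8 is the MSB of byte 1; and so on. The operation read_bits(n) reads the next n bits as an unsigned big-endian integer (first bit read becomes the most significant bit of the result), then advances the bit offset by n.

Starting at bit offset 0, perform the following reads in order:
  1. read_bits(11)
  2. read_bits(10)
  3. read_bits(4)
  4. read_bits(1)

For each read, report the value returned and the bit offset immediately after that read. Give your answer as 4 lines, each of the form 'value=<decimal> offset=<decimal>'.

Read 1: bits[0:11] width=11 -> value=312 (bin 00100111000); offset now 11 = byte 1 bit 3; 21 bits remain
Read 2: bits[11:21] width=10 -> value=690 (bin 1010110010); offset now 21 = byte 2 bit 5; 11 bits remain
Read 3: bits[21:25] width=4 -> value=9 (bin 1001); offset now 25 = byte 3 bit 1; 7 bits remain
Read 4: bits[25:26] width=1 -> value=1 (bin 1); offset now 26 = byte 3 bit 2; 6 bits remain

Answer: value=312 offset=11
value=690 offset=21
value=9 offset=25
value=1 offset=26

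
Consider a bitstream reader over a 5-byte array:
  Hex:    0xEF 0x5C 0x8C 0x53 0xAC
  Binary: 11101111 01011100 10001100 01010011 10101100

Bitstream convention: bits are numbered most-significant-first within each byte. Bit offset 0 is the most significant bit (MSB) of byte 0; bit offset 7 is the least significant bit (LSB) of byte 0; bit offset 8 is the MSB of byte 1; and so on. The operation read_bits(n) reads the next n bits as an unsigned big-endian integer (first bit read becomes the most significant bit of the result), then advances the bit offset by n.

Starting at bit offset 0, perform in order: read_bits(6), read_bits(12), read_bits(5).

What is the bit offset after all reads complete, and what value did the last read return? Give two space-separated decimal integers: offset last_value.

Answer: 23 6

Derivation:
Read 1: bits[0:6] width=6 -> value=59 (bin 111011); offset now 6 = byte 0 bit 6; 34 bits remain
Read 2: bits[6:18] width=12 -> value=3442 (bin 110101110010); offset now 18 = byte 2 bit 2; 22 bits remain
Read 3: bits[18:23] width=5 -> value=6 (bin 00110); offset now 23 = byte 2 bit 7; 17 bits remain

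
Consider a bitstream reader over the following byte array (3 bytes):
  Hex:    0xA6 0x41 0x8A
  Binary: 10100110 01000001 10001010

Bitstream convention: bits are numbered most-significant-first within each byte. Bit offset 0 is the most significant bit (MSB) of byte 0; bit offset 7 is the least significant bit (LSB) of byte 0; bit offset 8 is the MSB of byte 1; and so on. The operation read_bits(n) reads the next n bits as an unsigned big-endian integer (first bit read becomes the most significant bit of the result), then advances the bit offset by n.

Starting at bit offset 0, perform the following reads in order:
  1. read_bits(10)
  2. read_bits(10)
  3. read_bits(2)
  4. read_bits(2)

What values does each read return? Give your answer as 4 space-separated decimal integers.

Answer: 665 24 2 2

Derivation:
Read 1: bits[0:10] width=10 -> value=665 (bin 1010011001); offset now 10 = byte 1 bit 2; 14 bits remain
Read 2: bits[10:20] width=10 -> value=24 (bin 0000011000); offset now 20 = byte 2 bit 4; 4 bits remain
Read 3: bits[20:22] width=2 -> value=2 (bin 10); offset now 22 = byte 2 bit 6; 2 bits remain
Read 4: bits[22:24] width=2 -> value=2 (bin 10); offset now 24 = byte 3 bit 0; 0 bits remain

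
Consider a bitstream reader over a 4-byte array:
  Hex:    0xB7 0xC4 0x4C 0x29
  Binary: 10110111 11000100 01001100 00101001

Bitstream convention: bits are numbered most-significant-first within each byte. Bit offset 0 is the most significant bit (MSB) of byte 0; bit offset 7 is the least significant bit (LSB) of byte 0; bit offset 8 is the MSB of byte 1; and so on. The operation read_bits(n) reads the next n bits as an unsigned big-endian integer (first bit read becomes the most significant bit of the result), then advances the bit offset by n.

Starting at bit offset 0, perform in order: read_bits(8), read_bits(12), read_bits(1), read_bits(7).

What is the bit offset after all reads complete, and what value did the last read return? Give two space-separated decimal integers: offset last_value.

Read 1: bits[0:8] width=8 -> value=183 (bin 10110111); offset now 8 = byte 1 bit 0; 24 bits remain
Read 2: bits[8:20] width=12 -> value=3140 (bin 110001000100); offset now 20 = byte 2 bit 4; 12 bits remain
Read 3: bits[20:21] width=1 -> value=1 (bin 1); offset now 21 = byte 2 bit 5; 11 bits remain
Read 4: bits[21:28] width=7 -> value=66 (bin 1000010); offset now 28 = byte 3 bit 4; 4 bits remain

Answer: 28 66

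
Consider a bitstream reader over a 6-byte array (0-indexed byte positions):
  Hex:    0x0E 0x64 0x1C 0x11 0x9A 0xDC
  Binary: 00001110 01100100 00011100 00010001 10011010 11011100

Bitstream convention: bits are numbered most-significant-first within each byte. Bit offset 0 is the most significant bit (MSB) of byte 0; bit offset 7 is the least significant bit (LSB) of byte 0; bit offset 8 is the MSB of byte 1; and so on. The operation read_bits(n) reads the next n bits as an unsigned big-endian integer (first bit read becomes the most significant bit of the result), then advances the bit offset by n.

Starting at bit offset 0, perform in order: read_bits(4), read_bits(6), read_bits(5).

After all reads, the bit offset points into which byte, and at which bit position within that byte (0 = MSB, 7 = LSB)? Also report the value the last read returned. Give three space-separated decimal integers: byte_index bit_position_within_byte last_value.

Read 1: bits[0:4] width=4 -> value=0 (bin 0000); offset now 4 = byte 0 bit 4; 44 bits remain
Read 2: bits[4:10] width=6 -> value=57 (bin 111001); offset now 10 = byte 1 bit 2; 38 bits remain
Read 3: bits[10:15] width=5 -> value=18 (bin 10010); offset now 15 = byte 1 bit 7; 33 bits remain

Answer: 1 7 18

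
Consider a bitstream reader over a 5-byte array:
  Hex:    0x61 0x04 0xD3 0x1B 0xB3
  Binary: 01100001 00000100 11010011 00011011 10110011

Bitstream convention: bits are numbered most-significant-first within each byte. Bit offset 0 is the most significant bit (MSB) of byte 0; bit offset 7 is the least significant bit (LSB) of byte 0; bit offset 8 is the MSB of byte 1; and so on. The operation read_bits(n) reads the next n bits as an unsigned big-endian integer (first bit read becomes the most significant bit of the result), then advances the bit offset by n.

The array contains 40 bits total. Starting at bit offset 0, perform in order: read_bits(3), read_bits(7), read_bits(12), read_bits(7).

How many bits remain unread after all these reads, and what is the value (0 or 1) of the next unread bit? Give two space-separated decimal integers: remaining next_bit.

Read 1: bits[0:3] width=3 -> value=3 (bin 011); offset now 3 = byte 0 bit 3; 37 bits remain
Read 2: bits[3:10] width=7 -> value=4 (bin 0000100); offset now 10 = byte 1 bit 2; 30 bits remain
Read 3: bits[10:22] width=12 -> value=308 (bin 000100110100); offset now 22 = byte 2 bit 6; 18 bits remain
Read 4: bits[22:29] width=7 -> value=99 (bin 1100011); offset now 29 = byte 3 bit 5; 11 bits remain

Answer: 11 0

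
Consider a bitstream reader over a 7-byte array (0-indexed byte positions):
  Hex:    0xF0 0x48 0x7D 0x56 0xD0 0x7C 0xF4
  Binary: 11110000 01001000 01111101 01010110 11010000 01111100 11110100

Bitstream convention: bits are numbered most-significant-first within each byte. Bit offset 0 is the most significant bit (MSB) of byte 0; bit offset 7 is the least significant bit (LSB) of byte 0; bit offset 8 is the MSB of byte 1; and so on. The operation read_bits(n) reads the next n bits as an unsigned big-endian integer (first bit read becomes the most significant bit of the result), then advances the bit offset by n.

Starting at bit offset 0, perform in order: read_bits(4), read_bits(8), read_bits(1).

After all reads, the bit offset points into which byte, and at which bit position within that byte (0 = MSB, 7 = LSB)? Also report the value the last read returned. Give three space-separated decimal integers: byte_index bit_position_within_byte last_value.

Read 1: bits[0:4] width=4 -> value=15 (bin 1111); offset now 4 = byte 0 bit 4; 52 bits remain
Read 2: bits[4:12] width=8 -> value=4 (bin 00000100); offset now 12 = byte 1 bit 4; 44 bits remain
Read 3: bits[12:13] width=1 -> value=1 (bin 1); offset now 13 = byte 1 bit 5; 43 bits remain

Answer: 1 5 1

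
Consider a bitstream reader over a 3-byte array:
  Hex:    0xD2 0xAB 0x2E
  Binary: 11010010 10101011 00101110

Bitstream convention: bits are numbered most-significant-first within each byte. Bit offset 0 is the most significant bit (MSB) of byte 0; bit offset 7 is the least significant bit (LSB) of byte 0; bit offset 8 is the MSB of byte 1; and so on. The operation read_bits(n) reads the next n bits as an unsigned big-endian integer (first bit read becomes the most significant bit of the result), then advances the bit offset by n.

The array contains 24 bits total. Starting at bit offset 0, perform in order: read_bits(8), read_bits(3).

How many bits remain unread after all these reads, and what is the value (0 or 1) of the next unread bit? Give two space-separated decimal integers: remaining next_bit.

Answer: 13 0

Derivation:
Read 1: bits[0:8] width=8 -> value=210 (bin 11010010); offset now 8 = byte 1 bit 0; 16 bits remain
Read 2: bits[8:11] width=3 -> value=5 (bin 101); offset now 11 = byte 1 bit 3; 13 bits remain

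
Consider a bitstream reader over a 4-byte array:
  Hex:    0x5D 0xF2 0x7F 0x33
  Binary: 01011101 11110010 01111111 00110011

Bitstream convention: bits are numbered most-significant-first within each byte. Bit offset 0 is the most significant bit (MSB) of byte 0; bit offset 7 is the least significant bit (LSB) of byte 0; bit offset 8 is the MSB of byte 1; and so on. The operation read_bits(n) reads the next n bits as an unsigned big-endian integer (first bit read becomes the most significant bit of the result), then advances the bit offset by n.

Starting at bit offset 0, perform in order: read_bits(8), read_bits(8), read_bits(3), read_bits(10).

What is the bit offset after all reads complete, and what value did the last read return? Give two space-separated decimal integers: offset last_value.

Read 1: bits[0:8] width=8 -> value=93 (bin 01011101); offset now 8 = byte 1 bit 0; 24 bits remain
Read 2: bits[8:16] width=8 -> value=242 (bin 11110010); offset now 16 = byte 2 bit 0; 16 bits remain
Read 3: bits[16:19] width=3 -> value=3 (bin 011); offset now 19 = byte 2 bit 3; 13 bits remain
Read 4: bits[19:29] width=10 -> value=998 (bin 1111100110); offset now 29 = byte 3 bit 5; 3 bits remain

Answer: 29 998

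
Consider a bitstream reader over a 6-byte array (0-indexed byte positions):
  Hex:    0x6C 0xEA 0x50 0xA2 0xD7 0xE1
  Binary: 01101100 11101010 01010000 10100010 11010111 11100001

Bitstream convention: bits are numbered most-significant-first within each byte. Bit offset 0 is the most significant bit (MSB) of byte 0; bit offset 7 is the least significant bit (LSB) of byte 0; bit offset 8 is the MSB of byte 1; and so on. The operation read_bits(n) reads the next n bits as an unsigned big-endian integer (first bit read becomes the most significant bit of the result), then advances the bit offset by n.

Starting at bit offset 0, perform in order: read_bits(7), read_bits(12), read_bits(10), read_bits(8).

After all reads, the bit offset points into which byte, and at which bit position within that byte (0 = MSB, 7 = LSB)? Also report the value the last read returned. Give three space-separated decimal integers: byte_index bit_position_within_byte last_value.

Read 1: bits[0:7] width=7 -> value=54 (bin 0110110); offset now 7 = byte 0 bit 7; 41 bits remain
Read 2: bits[7:19] width=12 -> value=1874 (bin 011101010010); offset now 19 = byte 2 bit 3; 29 bits remain
Read 3: bits[19:29] width=10 -> value=532 (bin 1000010100); offset now 29 = byte 3 bit 5; 19 bits remain
Read 4: bits[29:37] width=8 -> value=90 (bin 01011010); offset now 37 = byte 4 bit 5; 11 bits remain

Answer: 4 5 90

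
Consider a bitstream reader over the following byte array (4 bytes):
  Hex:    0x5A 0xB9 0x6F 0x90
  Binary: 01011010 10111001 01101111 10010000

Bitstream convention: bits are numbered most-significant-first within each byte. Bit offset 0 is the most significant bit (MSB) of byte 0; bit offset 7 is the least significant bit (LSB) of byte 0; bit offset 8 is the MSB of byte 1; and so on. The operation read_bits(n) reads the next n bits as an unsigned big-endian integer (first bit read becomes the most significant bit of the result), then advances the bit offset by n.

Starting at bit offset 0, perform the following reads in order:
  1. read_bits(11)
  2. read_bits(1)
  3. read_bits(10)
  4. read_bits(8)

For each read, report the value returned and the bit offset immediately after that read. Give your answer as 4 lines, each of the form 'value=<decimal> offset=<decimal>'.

Read 1: bits[0:11] width=11 -> value=725 (bin 01011010101); offset now 11 = byte 1 bit 3; 21 bits remain
Read 2: bits[11:12] width=1 -> value=1 (bin 1); offset now 12 = byte 1 bit 4; 20 bits remain
Read 3: bits[12:22] width=10 -> value=603 (bin 1001011011); offset now 22 = byte 2 bit 6; 10 bits remain
Read 4: bits[22:30] width=8 -> value=228 (bin 11100100); offset now 30 = byte 3 bit 6; 2 bits remain

Answer: value=725 offset=11
value=1 offset=12
value=603 offset=22
value=228 offset=30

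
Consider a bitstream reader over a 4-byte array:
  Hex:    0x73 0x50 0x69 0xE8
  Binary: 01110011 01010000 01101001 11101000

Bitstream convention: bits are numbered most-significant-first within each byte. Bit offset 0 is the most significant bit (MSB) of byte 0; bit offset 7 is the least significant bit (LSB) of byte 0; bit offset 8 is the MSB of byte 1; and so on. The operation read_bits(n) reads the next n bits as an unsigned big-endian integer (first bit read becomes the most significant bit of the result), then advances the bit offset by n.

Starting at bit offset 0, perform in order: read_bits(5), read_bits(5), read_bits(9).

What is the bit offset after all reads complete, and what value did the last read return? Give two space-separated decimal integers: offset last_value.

Read 1: bits[0:5] width=5 -> value=14 (bin 01110); offset now 5 = byte 0 bit 5; 27 bits remain
Read 2: bits[5:10] width=5 -> value=13 (bin 01101); offset now 10 = byte 1 bit 2; 22 bits remain
Read 3: bits[10:19] width=9 -> value=131 (bin 010000011); offset now 19 = byte 2 bit 3; 13 bits remain

Answer: 19 131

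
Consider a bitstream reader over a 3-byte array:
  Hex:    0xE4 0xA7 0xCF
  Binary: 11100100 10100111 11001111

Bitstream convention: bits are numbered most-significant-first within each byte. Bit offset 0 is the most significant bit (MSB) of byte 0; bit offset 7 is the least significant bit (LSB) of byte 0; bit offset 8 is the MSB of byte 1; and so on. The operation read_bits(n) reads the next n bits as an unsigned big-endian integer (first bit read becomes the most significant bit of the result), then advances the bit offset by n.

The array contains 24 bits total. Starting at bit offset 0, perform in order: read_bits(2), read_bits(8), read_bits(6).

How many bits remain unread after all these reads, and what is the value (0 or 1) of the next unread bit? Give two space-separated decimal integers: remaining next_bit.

Answer: 8 1

Derivation:
Read 1: bits[0:2] width=2 -> value=3 (bin 11); offset now 2 = byte 0 bit 2; 22 bits remain
Read 2: bits[2:10] width=8 -> value=146 (bin 10010010); offset now 10 = byte 1 bit 2; 14 bits remain
Read 3: bits[10:16] width=6 -> value=39 (bin 100111); offset now 16 = byte 2 bit 0; 8 bits remain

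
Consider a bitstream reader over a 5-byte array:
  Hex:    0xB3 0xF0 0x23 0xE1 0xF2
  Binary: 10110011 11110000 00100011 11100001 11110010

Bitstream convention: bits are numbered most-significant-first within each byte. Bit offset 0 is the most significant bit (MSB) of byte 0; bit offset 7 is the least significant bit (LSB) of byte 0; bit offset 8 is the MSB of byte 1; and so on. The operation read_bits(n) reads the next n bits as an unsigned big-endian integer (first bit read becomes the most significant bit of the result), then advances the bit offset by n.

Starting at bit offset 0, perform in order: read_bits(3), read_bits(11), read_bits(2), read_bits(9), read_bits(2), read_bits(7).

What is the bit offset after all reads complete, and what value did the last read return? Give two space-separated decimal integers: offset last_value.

Answer: 34 7

Derivation:
Read 1: bits[0:3] width=3 -> value=5 (bin 101); offset now 3 = byte 0 bit 3; 37 bits remain
Read 2: bits[3:14] width=11 -> value=1276 (bin 10011111100); offset now 14 = byte 1 bit 6; 26 bits remain
Read 3: bits[14:16] width=2 -> value=0 (bin 00); offset now 16 = byte 2 bit 0; 24 bits remain
Read 4: bits[16:25] width=9 -> value=71 (bin 001000111); offset now 25 = byte 3 bit 1; 15 bits remain
Read 5: bits[25:27] width=2 -> value=3 (bin 11); offset now 27 = byte 3 bit 3; 13 bits remain
Read 6: bits[27:34] width=7 -> value=7 (bin 0000111); offset now 34 = byte 4 bit 2; 6 bits remain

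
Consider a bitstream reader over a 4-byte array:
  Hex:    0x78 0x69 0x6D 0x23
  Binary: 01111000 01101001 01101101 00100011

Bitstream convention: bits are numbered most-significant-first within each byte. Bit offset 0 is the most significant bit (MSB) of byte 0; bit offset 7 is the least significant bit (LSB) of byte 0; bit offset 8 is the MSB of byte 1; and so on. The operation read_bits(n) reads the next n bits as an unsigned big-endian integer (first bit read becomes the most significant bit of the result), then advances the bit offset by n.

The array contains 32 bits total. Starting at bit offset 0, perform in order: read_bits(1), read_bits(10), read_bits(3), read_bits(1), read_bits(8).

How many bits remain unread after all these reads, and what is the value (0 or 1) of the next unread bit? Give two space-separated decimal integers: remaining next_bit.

Read 1: bits[0:1] width=1 -> value=0 (bin 0); offset now 1 = byte 0 bit 1; 31 bits remain
Read 2: bits[1:11] width=10 -> value=963 (bin 1111000011); offset now 11 = byte 1 bit 3; 21 bits remain
Read 3: bits[11:14] width=3 -> value=2 (bin 010); offset now 14 = byte 1 bit 6; 18 bits remain
Read 4: bits[14:15] width=1 -> value=0 (bin 0); offset now 15 = byte 1 bit 7; 17 bits remain
Read 5: bits[15:23] width=8 -> value=182 (bin 10110110); offset now 23 = byte 2 bit 7; 9 bits remain

Answer: 9 1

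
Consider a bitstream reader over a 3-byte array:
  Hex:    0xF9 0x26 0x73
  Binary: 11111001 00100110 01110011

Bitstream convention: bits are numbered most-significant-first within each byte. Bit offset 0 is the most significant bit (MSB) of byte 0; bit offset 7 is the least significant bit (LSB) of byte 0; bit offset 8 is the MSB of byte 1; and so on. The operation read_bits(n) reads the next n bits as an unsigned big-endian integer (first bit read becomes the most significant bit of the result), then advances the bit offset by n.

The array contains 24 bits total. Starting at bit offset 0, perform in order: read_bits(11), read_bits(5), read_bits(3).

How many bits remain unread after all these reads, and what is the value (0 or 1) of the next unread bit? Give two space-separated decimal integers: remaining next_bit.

Read 1: bits[0:11] width=11 -> value=1993 (bin 11111001001); offset now 11 = byte 1 bit 3; 13 bits remain
Read 2: bits[11:16] width=5 -> value=6 (bin 00110); offset now 16 = byte 2 bit 0; 8 bits remain
Read 3: bits[16:19] width=3 -> value=3 (bin 011); offset now 19 = byte 2 bit 3; 5 bits remain

Answer: 5 1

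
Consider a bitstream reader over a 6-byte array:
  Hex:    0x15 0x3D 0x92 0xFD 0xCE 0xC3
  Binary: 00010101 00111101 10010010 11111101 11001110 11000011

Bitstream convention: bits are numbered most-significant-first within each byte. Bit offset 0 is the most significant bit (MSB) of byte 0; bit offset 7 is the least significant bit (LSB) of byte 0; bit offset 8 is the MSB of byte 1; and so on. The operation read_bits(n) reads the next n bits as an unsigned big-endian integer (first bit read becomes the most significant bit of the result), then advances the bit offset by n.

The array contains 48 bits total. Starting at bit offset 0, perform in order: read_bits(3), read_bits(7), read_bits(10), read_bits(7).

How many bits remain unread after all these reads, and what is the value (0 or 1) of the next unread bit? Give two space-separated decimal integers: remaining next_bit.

Read 1: bits[0:3] width=3 -> value=0 (bin 000); offset now 3 = byte 0 bit 3; 45 bits remain
Read 2: bits[3:10] width=7 -> value=84 (bin 1010100); offset now 10 = byte 1 bit 2; 38 bits remain
Read 3: bits[10:20] width=10 -> value=985 (bin 1111011001); offset now 20 = byte 2 bit 4; 28 bits remain
Read 4: bits[20:27] width=7 -> value=23 (bin 0010111); offset now 27 = byte 3 bit 3; 21 bits remain

Answer: 21 1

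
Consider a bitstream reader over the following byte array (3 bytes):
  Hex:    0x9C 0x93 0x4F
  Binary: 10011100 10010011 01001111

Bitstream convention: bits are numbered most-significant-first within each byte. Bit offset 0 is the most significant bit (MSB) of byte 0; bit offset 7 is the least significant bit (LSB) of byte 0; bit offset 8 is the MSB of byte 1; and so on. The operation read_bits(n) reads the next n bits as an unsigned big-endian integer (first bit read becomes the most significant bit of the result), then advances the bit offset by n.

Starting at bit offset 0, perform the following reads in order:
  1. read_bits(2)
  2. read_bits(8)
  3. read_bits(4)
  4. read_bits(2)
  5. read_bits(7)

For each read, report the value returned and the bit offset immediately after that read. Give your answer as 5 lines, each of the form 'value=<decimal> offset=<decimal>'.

Answer: value=2 offset=2
value=114 offset=10
value=4 offset=14
value=3 offset=16
value=39 offset=23

Derivation:
Read 1: bits[0:2] width=2 -> value=2 (bin 10); offset now 2 = byte 0 bit 2; 22 bits remain
Read 2: bits[2:10] width=8 -> value=114 (bin 01110010); offset now 10 = byte 1 bit 2; 14 bits remain
Read 3: bits[10:14] width=4 -> value=4 (bin 0100); offset now 14 = byte 1 bit 6; 10 bits remain
Read 4: bits[14:16] width=2 -> value=3 (bin 11); offset now 16 = byte 2 bit 0; 8 bits remain
Read 5: bits[16:23] width=7 -> value=39 (bin 0100111); offset now 23 = byte 2 bit 7; 1 bits remain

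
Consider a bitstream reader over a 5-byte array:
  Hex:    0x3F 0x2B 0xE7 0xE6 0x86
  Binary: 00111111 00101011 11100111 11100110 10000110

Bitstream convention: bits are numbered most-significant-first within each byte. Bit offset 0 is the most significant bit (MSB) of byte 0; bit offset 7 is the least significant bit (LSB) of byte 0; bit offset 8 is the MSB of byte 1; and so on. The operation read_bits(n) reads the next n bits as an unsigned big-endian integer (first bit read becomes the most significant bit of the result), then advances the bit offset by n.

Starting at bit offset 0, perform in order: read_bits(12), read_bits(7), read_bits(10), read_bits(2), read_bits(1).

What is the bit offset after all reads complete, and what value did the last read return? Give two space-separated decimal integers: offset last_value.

Answer: 32 0

Derivation:
Read 1: bits[0:12] width=12 -> value=1010 (bin 001111110010); offset now 12 = byte 1 bit 4; 28 bits remain
Read 2: bits[12:19] width=7 -> value=95 (bin 1011111); offset now 19 = byte 2 bit 3; 21 bits remain
Read 3: bits[19:29] width=10 -> value=252 (bin 0011111100); offset now 29 = byte 3 bit 5; 11 bits remain
Read 4: bits[29:31] width=2 -> value=3 (bin 11); offset now 31 = byte 3 bit 7; 9 bits remain
Read 5: bits[31:32] width=1 -> value=0 (bin 0); offset now 32 = byte 4 bit 0; 8 bits remain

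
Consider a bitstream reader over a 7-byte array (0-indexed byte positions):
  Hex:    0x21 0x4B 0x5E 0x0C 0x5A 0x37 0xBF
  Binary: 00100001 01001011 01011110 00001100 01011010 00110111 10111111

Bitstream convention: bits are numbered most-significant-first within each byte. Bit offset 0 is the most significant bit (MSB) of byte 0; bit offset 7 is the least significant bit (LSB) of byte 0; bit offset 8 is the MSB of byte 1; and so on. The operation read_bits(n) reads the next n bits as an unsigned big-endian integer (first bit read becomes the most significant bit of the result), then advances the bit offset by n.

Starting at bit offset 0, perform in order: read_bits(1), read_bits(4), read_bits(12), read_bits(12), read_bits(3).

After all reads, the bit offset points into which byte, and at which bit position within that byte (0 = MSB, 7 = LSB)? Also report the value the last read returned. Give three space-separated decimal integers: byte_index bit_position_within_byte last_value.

Answer: 4 0 4

Derivation:
Read 1: bits[0:1] width=1 -> value=0 (bin 0); offset now 1 = byte 0 bit 1; 55 bits remain
Read 2: bits[1:5] width=4 -> value=4 (bin 0100); offset now 5 = byte 0 bit 5; 51 bits remain
Read 3: bits[5:17] width=12 -> value=662 (bin 001010010110); offset now 17 = byte 2 bit 1; 39 bits remain
Read 4: bits[17:29] width=12 -> value=3009 (bin 101111000001); offset now 29 = byte 3 bit 5; 27 bits remain
Read 5: bits[29:32] width=3 -> value=4 (bin 100); offset now 32 = byte 4 bit 0; 24 bits remain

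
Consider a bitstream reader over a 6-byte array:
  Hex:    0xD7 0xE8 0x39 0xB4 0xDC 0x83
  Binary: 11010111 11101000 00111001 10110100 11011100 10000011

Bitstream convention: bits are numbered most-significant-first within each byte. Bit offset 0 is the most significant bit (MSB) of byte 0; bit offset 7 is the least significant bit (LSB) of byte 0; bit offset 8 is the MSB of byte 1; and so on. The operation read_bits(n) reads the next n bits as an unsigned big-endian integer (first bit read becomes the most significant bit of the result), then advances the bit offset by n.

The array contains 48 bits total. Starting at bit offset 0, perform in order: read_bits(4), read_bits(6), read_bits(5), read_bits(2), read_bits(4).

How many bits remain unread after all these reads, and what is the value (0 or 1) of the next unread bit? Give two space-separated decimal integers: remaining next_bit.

Answer: 27 0

Derivation:
Read 1: bits[0:4] width=4 -> value=13 (bin 1101); offset now 4 = byte 0 bit 4; 44 bits remain
Read 2: bits[4:10] width=6 -> value=31 (bin 011111); offset now 10 = byte 1 bit 2; 38 bits remain
Read 3: bits[10:15] width=5 -> value=20 (bin 10100); offset now 15 = byte 1 bit 7; 33 bits remain
Read 4: bits[15:17] width=2 -> value=0 (bin 00); offset now 17 = byte 2 bit 1; 31 bits remain
Read 5: bits[17:21] width=4 -> value=7 (bin 0111); offset now 21 = byte 2 bit 5; 27 bits remain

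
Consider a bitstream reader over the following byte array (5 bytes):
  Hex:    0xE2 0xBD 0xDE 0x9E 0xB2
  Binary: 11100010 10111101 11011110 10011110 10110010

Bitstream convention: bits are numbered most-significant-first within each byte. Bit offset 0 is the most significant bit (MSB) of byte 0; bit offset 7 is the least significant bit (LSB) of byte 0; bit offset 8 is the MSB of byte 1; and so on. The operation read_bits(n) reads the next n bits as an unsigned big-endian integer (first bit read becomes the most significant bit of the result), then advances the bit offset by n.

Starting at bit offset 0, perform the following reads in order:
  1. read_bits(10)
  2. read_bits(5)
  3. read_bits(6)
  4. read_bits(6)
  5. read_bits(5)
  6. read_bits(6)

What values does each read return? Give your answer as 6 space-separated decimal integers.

Read 1: bits[0:10] width=10 -> value=906 (bin 1110001010); offset now 10 = byte 1 bit 2; 30 bits remain
Read 2: bits[10:15] width=5 -> value=30 (bin 11110); offset now 15 = byte 1 bit 7; 25 bits remain
Read 3: bits[15:21] width=6 -> value=59 (bin 111011); offset now 21 = byte 2 bit 5; 19 bits remain
Read 4: bits[21:27] width=6 -> value=52 (bin 110100); offset now 27 = byte 3 bit 3; 13 bits remain
Read 5: bits[27:32] width=5 -> value=30 (bin 11110); offset now 32 = byte 4 bit 0; 8 bits remain
Read 6: bits[32:38] width=6 -> value=44 (bin 101100); offset now 38 = byte 4 bit 6; 2 bits remain

Answer: 906 30 59 52 30 44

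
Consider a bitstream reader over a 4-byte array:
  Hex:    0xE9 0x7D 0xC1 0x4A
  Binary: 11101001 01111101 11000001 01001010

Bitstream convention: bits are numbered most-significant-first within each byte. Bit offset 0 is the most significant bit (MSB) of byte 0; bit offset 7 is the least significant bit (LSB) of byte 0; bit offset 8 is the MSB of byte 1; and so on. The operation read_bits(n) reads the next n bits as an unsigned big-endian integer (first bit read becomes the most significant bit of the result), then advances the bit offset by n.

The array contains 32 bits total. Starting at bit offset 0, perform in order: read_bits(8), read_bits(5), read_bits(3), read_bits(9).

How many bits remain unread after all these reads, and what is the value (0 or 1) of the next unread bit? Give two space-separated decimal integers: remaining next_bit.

Answer: 7 1

Derivation:
Read 1: bits[0:8] width=8 -> value=233 (bin 11101001); offset now 8 = byte 1 bit 0; 24 bits remain
Read 2: bits[8:13] width=5 -> value=15 (bin 01111); offset now 13 = byte 1 bit 5; 19 bits remain
Read 3: bits[13:16] width=3 -> value=5 (bin 101); offset now 16 = byte 2 bit 0; 16 bits remain
Read 4: bits[16:25] width=9 -> value=386 (bin 110000010); offset now 25 = byte 3 bit 1; 7 bits remain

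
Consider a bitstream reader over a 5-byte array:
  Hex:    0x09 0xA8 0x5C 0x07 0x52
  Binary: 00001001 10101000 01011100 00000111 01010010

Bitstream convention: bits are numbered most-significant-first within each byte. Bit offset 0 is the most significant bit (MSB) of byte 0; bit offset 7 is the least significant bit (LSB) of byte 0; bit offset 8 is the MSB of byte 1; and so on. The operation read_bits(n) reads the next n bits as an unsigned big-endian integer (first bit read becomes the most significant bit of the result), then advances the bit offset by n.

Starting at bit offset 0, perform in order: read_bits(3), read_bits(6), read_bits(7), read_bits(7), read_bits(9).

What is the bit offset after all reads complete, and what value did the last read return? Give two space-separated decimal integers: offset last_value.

Read 1: bits[0:3] width=3 -> value=0 (bin 000); offset now 3 = byte 0 bit 3; 37 bits remain
Read 2: bits[3:9] width=6 -> value=19 (bin 010011); offset now 9 = byte 1 bit 1; 31 bits remain
Read 3: bits[9:16] width=7 -> value=40 (bin 0101000); offset now 16 = byte 2 bit 0; 24 bits remain
Read 4: bits[16:23] width=7 -> value=46 (bin 0101110); offset now 23 = byte 2 bit 7; 17 bits remain
Read 5: bits[23:32] width=9 -> value=7 (bin 000000111); offset now 32 = byte 4 bit 0; 8 bits remain

Answer: 32 7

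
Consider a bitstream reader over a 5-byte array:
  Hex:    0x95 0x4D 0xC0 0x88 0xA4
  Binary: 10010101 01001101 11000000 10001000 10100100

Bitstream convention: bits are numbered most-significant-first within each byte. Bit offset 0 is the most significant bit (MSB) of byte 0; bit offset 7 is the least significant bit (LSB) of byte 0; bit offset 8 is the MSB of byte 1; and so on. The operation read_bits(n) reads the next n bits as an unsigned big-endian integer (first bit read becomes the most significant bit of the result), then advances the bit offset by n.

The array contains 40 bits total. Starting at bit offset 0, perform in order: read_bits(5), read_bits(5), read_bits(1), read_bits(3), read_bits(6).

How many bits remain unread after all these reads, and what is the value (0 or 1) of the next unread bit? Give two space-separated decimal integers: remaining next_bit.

Answer: 20 0

Derivation:
Read 1: bits[0:5] width=5 -> value=18 (bin 10010); offset now 5 = byte 0 bit 5; 35 bits remain
Read 2: bits[5:10] width=5 -> value=21 (bin 10101); offset now 10 = byte 1 bit 2; 30 bits remain
Read 3: bits[10:11] width=1 -> value=0 (bin 0); offset now 11 = byte 1 bit 3; 29 bits remain
Read 4: bits[11:14] width=3 -> value=3 (bin 011); offset now 14 = byte 1 bit 6; 26 bits remain
Read 5: bits[14:20] width=6 -> value=28 (bin 011100); offset now 20 = byte 2 bit 4; 20 bits remain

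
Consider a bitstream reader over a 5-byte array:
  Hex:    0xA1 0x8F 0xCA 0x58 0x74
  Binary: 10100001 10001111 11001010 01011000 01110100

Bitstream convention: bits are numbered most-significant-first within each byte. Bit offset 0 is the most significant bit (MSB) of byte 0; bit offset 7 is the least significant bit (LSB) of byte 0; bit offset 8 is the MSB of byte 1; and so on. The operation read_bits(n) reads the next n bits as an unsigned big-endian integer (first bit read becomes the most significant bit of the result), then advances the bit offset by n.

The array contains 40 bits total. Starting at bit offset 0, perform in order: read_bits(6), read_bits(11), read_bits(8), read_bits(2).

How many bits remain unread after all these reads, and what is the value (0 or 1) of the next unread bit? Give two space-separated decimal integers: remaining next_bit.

Answer: 13 1

Derivation:
Read 1: bits[0:6] width=6 -> value=40 (bin 101000); offset now 6 = byte 0 bit 6; 34 bits remain
Read 2: bits[6:17] width=11 -> value=799 (bin 01100011111); offset now 17 = byte 2 bit 1; 23 bits remain
Read 3: bits[17:25] width=8 -> value=148 (bin 10010100); offset now 25 = byte 3 bit 1; 15 bits remain
Read 4: bits[25:27] width=2 -> value=2 (bin 10); offset now 27 = byte 3 bit 3; 13 bits remain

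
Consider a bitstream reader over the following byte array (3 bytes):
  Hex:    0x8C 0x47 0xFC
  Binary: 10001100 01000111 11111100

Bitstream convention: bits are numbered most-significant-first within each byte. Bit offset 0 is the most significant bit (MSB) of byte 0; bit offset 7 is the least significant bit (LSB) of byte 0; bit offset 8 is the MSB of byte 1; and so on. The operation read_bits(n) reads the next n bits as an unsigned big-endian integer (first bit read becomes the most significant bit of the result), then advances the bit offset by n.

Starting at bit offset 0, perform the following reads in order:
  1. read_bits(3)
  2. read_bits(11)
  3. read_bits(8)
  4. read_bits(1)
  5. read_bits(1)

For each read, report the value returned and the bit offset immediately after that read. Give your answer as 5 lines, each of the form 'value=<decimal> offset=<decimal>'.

Read 1: bits[0:3] width=3 -> value=4 (bin 100); offset now 3 = byte 0 bit 3; 21 bits remain
Read 2: bits[3:14] width=11 -> value=785 (bin 01100010001); offset now 14 = byte 1 bit 6; 10 bits remain
Read 3: bits[14:22] width=8 -> value=255 (bin 11111111); offset now 22 = byte 2 bit 6; 2 bits remain
Read 4: bits[22:23] width=1 -> value=0 (bin 0); offset now 23 = byte 2 bit 7; 1 bits remain
Read 5: bits[23:24] width=1 -> value=0 (bin 0); offset now 24 = byte 3 bit 0; 0 bits remain

Answer: value=4 offset=3
value=785 offset=14
value=255 offset=22
value=0 offset=23
value=0 offset=24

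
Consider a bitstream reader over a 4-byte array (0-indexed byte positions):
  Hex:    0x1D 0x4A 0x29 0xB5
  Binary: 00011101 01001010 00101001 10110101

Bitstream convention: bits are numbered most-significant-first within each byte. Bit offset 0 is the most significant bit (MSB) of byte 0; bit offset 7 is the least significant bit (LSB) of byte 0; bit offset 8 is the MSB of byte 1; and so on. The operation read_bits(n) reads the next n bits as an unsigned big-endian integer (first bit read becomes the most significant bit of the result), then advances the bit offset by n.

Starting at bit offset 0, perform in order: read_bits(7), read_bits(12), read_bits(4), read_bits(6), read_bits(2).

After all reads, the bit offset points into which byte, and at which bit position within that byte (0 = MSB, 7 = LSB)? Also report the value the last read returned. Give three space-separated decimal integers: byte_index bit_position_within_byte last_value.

Read 1: bits[0:7] width=7 -> value=14 (bin 0001110); offset now 7 = byte 0 bit 7; 25 bits remain
Read 2: bits[7:19] width=12 -> value=2641 (bin 101001010001); offset now 19 = byte 2 bit 3; 13 bits remain
Read 3: bits[19:23] width=4 -> value=4 (bin 0100); offset now 23 = byte 2 bit 7; 9 bits remain
Read 4: bits[23:29] width=6 -> value=54 (bin 110110); offset now 29 = byte 3 bit 5; 3 bits remain
Read 5: bits[29:31] width=2 -> value=2 (bin 10); offset now 31 = byte 3 bit 7; 1 bits remain

Answer: 3 7 2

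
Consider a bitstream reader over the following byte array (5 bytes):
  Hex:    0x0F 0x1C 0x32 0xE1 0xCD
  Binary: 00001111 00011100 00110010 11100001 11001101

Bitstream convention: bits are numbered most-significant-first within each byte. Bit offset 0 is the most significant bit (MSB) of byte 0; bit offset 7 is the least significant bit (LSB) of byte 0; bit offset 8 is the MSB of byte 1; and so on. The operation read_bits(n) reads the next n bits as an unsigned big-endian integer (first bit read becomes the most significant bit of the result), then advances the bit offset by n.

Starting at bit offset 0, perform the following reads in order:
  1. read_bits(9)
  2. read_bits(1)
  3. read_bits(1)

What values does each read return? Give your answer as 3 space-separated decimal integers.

Answer: 30 0 0

Derivation:
Read 1: bits[0:9] width=9 -> value=30 (bin 000011110); offset now 9 = byte 1 bit 1; 31 bits remain
Read 2: bits[9:10] width=1 -> value=0 (bin 0); offset now 10 = byte 1 bit 2; 30 bits remain
Read 3: bits[10:11] width=1 -> value=0 (bin 0); offset now 11 = byte 1 bit 3; 29 bits remain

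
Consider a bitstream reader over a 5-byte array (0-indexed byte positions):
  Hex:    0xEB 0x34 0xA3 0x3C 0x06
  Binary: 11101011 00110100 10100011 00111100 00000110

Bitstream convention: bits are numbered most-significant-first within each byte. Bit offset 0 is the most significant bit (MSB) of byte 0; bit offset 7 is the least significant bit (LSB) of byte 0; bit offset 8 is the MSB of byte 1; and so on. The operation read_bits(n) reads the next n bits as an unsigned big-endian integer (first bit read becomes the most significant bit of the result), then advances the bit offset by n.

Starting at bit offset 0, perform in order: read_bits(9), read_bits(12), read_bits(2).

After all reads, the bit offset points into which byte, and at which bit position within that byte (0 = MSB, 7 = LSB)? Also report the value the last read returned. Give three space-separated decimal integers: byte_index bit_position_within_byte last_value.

Answer: 2 7 1

Derivation:
Read 1: bits[0:9] width=9 -> value=470 (bin 111010110); offset now 9 = byte 1 bit 1; 31 bits remain
Read 2: bits[9:21] width=12 -> value=1684 (bin 011010010100); offset now 21 = byte 2 bit 5; 19 bits remain
Read 3: bits[21:23] width=2 -> value=1 (bin 01); offset now 23 = byte 2 bit 7; 17 bits remain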